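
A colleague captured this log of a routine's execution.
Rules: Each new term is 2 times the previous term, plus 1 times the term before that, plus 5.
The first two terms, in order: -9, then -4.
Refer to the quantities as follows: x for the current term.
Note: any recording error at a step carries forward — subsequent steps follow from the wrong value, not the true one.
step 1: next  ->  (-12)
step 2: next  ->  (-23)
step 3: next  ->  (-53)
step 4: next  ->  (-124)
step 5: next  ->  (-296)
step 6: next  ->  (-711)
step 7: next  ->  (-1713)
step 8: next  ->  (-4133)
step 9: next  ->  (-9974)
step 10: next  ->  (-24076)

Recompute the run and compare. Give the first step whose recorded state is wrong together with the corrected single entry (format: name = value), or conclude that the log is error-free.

step 8, x = -4132

1. x = 2*(-4) + (1)*(-9) + (5) = -12 (matches)
2. x = 2*(-12) + (1)*(-4) + (5) = -23 (in agreement)
3. x = 2*(-23) + (1)*(-12) + (5) = -53 (confirmed correct)
4. x = 2*(-53) + (1)*(-23) + (5) = -124 (checks out)
5. x = 2*(-124) + (1)*(-53) + (5) = -296 (agrees with the log)
6. x = 2*(-296) + (1)*(-124) + (5) = -711 (matches)
7. x = 2*(-711) + (1)*(-296) + (5) = -1713 (consistent with the log)
8. x = 2*(-1713) + (1)*(-711) + (5) = -4132 (the entry is off here)
Conclusion: step 8 carries the first error; the entry should be x = -4132.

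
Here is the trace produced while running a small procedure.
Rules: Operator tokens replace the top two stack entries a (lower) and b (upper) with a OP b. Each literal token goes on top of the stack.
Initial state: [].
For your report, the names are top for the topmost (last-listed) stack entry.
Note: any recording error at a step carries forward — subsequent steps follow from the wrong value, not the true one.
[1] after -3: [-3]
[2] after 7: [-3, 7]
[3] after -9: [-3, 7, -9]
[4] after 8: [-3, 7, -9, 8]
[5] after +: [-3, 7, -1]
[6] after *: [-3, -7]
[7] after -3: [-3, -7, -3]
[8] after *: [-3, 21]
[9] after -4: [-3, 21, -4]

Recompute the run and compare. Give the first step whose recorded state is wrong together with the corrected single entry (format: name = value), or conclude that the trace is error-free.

1. push -3: top = -3 (matches)
2. push 7: top = 7 (checks out)
3. push -9: top = -9 (verified)
4. push 8: top = 8 (agrees with the trace)
5. -9 + 8 = -1 (verified)
6. 7 * -1 = -7 (same as recorded)
7. push -3: top = -3 (agrees with the trace)
8. -7 * -3 = 21 (checks out)
9. push -4: top = -4 (verified)
All steps check out; nothing to correct.

no error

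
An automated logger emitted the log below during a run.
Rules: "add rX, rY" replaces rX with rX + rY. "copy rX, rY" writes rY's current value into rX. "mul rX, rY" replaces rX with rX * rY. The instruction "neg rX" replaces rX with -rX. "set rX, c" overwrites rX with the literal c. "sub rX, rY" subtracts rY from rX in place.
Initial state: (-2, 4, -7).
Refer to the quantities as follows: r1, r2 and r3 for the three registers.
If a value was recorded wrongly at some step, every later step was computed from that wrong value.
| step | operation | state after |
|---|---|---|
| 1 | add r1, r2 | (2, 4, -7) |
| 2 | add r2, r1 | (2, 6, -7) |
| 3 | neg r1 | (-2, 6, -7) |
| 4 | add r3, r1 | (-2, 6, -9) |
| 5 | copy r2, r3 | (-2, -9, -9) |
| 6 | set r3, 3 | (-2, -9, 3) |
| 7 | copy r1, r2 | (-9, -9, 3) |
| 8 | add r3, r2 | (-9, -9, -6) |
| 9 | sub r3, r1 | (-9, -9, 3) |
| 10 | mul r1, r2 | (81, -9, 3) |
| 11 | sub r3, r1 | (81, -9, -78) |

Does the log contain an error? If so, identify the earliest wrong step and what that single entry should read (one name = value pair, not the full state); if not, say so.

Recomputing the run from the initial state:
step 1: r1 = 2, r2 = 4, r3 = -7
step 2: r1 = 2, r2 = 6, r3 = -7
step 3: r1 = -2, r2 = 6, r3 = -7
step 4: r1 = -2, r2 = 6, r3 = -9
step 5: r1 = -2, r2 = -9, r3 = -9
step 6: r1 = -2, r2 = -9, r3 = 3
step 7: r1 = -9, r2 = -9, r3 = 3
step 8: r1 = -9, r2 = -9, r3 = -6
step 9: r1 = -9, r2 = -9, r3 = 3
step 10: r1 = 81, r2 = -9, r3 = 3
step 11: r1 = 81, r2 = -9, r3 = -78
This matches the log at every step.

no error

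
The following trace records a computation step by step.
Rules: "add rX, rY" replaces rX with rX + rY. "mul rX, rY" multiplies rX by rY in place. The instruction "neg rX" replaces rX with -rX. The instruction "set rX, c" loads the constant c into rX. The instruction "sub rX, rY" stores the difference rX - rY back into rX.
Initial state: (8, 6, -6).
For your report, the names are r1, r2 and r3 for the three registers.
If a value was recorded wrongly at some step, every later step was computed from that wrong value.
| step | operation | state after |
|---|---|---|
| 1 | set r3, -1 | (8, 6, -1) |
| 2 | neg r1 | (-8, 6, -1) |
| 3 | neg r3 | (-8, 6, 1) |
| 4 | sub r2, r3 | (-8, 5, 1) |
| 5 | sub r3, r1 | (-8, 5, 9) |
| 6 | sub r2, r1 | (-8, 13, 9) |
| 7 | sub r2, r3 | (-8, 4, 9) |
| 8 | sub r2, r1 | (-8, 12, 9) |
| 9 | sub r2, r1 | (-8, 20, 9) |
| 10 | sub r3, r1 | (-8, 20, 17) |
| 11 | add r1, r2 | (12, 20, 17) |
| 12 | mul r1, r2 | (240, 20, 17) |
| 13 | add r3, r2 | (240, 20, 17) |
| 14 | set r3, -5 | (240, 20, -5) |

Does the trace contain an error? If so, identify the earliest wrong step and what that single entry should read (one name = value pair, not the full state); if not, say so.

Step 1: r3 = -1 — checks out.
Step 2: r1 = -(8) = -8 — agrees with the trace.
Step 3: r3 = -(-1) = 1 — no discrepancy.
Step 4: r2 = 6 - 1 = 5 — checks out.
Step 5: r3 = 1 - -8 = 9 — verified.
Step 6: r2 = 5 - -8 = 13 — matches.
Step 7: r2 = 13 - 9 = 4 — checks out.
Step 8: r2 = 4 - -8 = 12 — matches.
Step 9: r2 = 12 - -8 = 20 — exactly as logged.
Step 10: r3 = 9 - -8 = 17 — consistent with the trace.
Step 11: r1 = -8 + 20 = 12 — confirmed correct.
Step 12: r1 = 12 * 20 = 240 — checks out.
Step 13: r3 = 17 + 20 = 37 — a discrepancy with the trace.
The audit stops at step 13: the recorded entry is wrong and should be r3 = 37.

step 13, r3 = 37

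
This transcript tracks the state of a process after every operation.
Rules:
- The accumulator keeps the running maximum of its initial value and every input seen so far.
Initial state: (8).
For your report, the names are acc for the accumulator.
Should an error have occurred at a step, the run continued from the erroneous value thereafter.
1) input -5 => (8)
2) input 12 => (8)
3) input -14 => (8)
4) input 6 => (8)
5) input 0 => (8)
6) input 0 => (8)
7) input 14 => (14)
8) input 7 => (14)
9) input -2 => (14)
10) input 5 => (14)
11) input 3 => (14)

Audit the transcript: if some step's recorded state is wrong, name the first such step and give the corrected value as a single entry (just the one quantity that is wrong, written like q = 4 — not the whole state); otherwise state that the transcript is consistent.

Step 1: acc = max(8, -5) = 8 — consistent with the transcript.
Step 2: acc = max(8, 12) = 12 — first mismatch against the transcript.
First deviation found at step 2; the corrected entry is acc = 12.

step 2, acc = 12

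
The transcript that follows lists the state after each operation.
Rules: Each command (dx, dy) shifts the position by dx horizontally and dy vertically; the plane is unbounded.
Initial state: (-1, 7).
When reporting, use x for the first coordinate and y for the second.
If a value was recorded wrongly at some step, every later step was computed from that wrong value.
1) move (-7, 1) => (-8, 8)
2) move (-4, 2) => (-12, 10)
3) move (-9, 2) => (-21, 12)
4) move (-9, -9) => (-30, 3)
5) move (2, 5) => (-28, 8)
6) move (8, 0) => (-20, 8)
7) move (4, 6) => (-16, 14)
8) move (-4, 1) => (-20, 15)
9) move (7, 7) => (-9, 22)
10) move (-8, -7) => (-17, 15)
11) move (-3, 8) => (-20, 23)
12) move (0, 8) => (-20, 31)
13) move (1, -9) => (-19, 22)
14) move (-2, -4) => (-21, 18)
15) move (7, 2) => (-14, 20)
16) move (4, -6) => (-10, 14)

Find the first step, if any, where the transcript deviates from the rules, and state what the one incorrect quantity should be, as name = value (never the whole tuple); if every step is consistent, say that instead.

step 9, x = -13

1. x = -1 + (-7) = -8, y = 7 + (1) = 8 (checks out)
2. x = -8 + (-4) = -12, y = 8 + (2) = 10 (in agreement)
3. x = -12 + (-9) = -21, y = 10 + (2) = 12 (checks out)
4. x = -21 + (-9) = -30, y = 12 + (-9) = 3 (consistent with the transcript)
5. x = -30 + (2) = -28, y = 3 + (5) = 8 (confirmed correct)
6. x = -28 + (8) = -20, y = 8 + (0) = 8 (agrees with the transcript)
7. x = -20 + (4) = -16, y = 8 + (6) = 14 (same as recorded)
8. x = -16 + (-4) = -20, y = 14 + (1) = 15 (consistent with the transcript)
9. x = -20 + (7) = -13, y = 15 + (7) = 22 (the transcript disagrees here)
The earliest wrong entry is at step 9: it should read x = -13.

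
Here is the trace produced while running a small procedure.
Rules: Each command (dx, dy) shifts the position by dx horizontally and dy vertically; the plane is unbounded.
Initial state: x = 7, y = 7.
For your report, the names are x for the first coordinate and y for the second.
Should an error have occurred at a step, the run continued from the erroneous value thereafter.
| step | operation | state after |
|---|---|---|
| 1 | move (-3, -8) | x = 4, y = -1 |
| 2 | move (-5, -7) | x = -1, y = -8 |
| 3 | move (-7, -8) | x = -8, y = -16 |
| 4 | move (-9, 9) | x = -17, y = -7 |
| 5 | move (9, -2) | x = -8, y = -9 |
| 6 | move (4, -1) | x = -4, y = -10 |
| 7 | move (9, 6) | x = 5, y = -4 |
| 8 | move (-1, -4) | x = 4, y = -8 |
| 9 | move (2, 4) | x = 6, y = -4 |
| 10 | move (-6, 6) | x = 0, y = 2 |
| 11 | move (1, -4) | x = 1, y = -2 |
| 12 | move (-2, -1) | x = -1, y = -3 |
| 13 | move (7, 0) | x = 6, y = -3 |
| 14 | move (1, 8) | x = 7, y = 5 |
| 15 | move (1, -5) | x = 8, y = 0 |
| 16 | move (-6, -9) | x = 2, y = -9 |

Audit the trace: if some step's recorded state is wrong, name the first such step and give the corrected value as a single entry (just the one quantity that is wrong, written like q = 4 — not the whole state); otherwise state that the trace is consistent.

no error

Recomputing the run from the initial state:
step 1: x = 4, y = -1
step 2: x = -1, y = -8
step 3: x = -8, y = -16
step 4: x = -17, y = -7
step 5: x = -8, y = -9
step 6: x = -4, y = -10
step 7: x = 5, y = -4
step 8: x = 4, y = -8
step 9: x = 6, y = -4
step 10: x = 0, y = 2
step 11: x = 1, y = -2
step 12: x = -1, y = -3
step 13: x = 6, y = -3
step 14: x = 7, y = 5
step 15: x = 8, y = 0
step 16: x = 2, y = -9
This matches the trace at every step.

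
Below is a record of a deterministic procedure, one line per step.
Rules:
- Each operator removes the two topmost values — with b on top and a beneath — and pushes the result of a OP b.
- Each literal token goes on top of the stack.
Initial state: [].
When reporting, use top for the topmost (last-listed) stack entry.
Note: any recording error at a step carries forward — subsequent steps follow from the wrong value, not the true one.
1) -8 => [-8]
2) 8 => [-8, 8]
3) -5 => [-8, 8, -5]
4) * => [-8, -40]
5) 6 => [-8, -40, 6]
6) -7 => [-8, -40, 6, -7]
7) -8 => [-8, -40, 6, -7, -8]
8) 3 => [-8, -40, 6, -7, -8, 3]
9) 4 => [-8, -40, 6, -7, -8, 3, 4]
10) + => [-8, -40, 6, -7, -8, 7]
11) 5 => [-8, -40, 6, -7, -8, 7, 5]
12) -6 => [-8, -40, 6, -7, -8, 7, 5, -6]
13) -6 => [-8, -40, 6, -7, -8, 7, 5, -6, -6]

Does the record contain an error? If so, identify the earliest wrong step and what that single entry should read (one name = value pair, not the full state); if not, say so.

Recomputing the run from the initial state:
step 1: [-8]
step 2: [-8, 8]
step 3: [-8, 8, -5]
step 4: [-8, -40]
step 5: [-8, -40, 6]
step 6: [-8, -40, 6, -7]
step 7: [-8, -40, 6, -7, -8]
step 8: [-8, -40, 6, -7, -8, 3]
step 9: [-8, -40, 6, -7, -8, 3, 4]
step 10: [-8, -40, 6, -7, -8, 7]
step 11: [-8, -40, 6, -7, -8, 7, 5]
step 12: [-8, -40, 6, -7, -8, 7, 5, -6]
step 13: [-8, -40, 6, -7, -8, 7, 5, -6, -6]
This matches the record at every step.

no error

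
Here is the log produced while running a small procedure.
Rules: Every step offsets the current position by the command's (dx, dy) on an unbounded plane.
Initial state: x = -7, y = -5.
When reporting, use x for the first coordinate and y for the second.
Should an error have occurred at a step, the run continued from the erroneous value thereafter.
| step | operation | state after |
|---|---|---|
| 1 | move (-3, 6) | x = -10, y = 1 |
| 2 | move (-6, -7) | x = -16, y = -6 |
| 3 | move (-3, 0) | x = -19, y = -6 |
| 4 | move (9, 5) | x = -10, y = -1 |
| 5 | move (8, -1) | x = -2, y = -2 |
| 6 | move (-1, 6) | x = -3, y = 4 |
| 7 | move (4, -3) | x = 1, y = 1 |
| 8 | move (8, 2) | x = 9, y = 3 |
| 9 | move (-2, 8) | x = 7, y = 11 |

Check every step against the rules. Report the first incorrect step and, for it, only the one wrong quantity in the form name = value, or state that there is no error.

Step 1: x = -7 + (-3) = -10, y = -5 + (6) = 1 — matches.
Step 2: x = -10 + (-6) = -16, y = 1 + (-7) = -6 — verified.
Step 3: x = -16 + (-3) = -19, y = -6 + (0) = -6 — confirmed correct.
Step 4: x = -19 + (9) = -10, y = -6 + (5) = -1 — no discrepancy.
Step 5: x = -10 + (8) = -2, y = -1 + (-1) = -2 — in agreement.
Step 6: x = -2 + (-1) = -3, y = -2 + (6) = 4 — confirmed correct.
Step 7: x = -3 + (4) = 1, y = 4 + (-3) = 1 — in agreement.
Step 8: x = 1 + (8) = 9, y = 1 + (2) = 3 — same as recorded.
Step 9: x = 9 + (-2) = 7, y = 3 + (8) = 11 — checks out.
All entries verified; no error found.

no error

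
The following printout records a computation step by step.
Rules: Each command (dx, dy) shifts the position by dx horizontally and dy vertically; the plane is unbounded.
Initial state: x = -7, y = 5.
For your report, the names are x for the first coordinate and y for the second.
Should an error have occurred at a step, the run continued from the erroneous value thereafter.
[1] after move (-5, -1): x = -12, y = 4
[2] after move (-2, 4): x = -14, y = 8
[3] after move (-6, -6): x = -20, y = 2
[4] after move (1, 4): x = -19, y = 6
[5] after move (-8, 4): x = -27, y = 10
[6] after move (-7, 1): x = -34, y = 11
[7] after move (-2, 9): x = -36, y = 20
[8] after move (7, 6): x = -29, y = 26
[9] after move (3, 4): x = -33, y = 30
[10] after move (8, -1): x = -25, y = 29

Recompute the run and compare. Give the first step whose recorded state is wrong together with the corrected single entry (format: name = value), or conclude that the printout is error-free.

step 9, x = -26

step 1: x = -7 + (-5) = -12, y = 5 + (-1) = 4 -> no discrepancy
step 2: x = -12 + (-2) = -14, y = 4 + (4) = 8 -> matches
step 3: x = -14 + (-6) = -20, y = 8 + (-6) = 2 -> no discrepancy
step 4: x = -20 + (1) = -19, y = 2 + (4) = 6 -> exactly as logged
step 5: x = -19 + (-8) = -27, y = 6 + (4) = 10 -> in agreement
step 6: x = -27 + (-7) = -34, y = 10 + (1) = 11 -> checks out
step 7: x = -34 + (-2) = -36, y = 11 + (9) = 20 -> verified
step 8: x = -36 + (7) = -29, y = 20 + (6) = 26 -> exactly as logged
step 9: x = -29 + (3) = -26, y = 26 + (4) = 30 -> first mismatch against the printout
The earliest wrong entry is at step 9: it should read x = -26.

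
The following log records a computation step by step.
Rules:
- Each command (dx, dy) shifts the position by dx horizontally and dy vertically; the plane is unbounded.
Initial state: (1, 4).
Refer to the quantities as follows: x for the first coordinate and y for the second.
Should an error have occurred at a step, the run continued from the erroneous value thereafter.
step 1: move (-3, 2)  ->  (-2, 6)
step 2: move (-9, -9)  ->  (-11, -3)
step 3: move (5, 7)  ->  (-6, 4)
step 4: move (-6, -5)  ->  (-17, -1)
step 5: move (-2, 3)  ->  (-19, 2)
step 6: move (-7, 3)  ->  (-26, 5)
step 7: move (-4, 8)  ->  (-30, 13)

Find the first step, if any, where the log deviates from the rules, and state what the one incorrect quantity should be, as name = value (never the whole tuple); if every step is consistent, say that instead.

1. x = 1 + (-3) = -2, y = 4 + (2) = 6 (checks out)
2. x = -2 + (-9) = -11, y = 6 + (-9) = -3 (matches)
3. x = -11 + (5) = -6, y = -3 + (7) = 4 (no discrepancy)
4. x = -6 + (-6) = -12, y = 4 + (-5) = -1 (the entry is off here)
The earliest wrong entry is at step 4: it should read x = -12.

step 4, x = -12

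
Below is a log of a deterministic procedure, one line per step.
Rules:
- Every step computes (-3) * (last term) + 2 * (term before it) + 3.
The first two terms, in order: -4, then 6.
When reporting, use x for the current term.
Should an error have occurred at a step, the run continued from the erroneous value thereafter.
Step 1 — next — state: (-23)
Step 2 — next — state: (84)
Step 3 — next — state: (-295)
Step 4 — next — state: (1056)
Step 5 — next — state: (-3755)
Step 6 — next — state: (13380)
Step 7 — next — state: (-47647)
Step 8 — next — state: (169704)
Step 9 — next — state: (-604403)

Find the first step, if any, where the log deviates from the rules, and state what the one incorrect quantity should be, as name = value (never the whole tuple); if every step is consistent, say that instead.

Recomputing the run from the initial state:
step 1: x = -23
step 2: x = 84
step 3: x = -295
step 4: x = 1056
step 5: x = -3755
step 6: x = 13380
step 7: x = -47647
step 8: x = 169704
step 9: x = -604403
This matches the log at every step.

no error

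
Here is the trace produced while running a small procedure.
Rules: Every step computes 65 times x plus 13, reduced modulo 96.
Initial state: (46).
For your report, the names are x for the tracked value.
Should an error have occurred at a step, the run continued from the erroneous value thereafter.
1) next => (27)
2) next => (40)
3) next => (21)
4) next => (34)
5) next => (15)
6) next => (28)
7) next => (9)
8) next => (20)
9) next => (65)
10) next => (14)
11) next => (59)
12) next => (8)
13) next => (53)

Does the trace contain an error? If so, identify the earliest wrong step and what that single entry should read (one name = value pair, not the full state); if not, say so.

Step 1: x = (65*46 + 13) mod 96 = 27 — agrees with the trace.
Step 2: x = (65*27 + 13) mod 96 = 40 — consistent with the trace.
Step 3: x = (65*40 + 13) mod 96 = 21 — matches.
Step 4: x = (65*21 + 13) mod 96 = 34 — verified.
Step 5: x = (65*34 + 13) mod 96 = 15 — matches.
Step 6: x = (65*15 + 13) mod 96 = 28 — no discrepancy.
Step 7: x = (65*28 + 13) mod 96 = 9 — exactly as logged.
Step 8: x = (65*9 + 13) mod 96 = 22 — first mismatch against the trace.
First incorrect step: 8; the correct value is x = 22.

step 8, x = 22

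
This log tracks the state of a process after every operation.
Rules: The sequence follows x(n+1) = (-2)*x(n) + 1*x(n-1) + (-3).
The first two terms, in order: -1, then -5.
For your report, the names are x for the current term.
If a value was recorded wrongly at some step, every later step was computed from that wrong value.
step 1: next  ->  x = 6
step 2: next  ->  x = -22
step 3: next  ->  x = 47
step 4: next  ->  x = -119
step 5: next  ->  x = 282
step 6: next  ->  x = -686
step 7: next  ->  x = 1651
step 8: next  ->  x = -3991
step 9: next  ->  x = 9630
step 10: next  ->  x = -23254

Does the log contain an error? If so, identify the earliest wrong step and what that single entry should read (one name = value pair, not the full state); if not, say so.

step 2, x = -20

1. x = -2*(-5) + (1)*(-1) + (-3) = 6 (checks out)
2. x = -2*(6) + (1)*(-5) + (-3) = -20 (the log has a different value)
The earliest wrong entry is at step 2: it should read x = -20.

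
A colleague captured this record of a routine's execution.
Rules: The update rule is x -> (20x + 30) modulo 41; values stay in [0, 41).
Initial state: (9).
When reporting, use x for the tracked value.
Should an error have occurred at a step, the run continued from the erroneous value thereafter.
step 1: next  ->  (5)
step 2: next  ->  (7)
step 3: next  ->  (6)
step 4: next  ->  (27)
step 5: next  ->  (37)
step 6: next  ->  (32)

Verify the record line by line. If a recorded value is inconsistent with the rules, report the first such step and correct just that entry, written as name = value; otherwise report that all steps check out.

1. x = (20*9 + 30) mod 41 = 5 (verified)
2. x = (20*5 + 30) mod 41 = 7 (same as recorded)
3. x = (20*7 + 30) mod 41 = 6 (no discrepancy)
4. x = (20*6 + 30) mod 41 = 27 (same as recorded)
5. x = (20*27 + 30) mod 41 = 37 (no discrepancy)
6. x = (20*37 + 30) mod 41 = 32 (matches)
All steps check out; nothing to correct.

no error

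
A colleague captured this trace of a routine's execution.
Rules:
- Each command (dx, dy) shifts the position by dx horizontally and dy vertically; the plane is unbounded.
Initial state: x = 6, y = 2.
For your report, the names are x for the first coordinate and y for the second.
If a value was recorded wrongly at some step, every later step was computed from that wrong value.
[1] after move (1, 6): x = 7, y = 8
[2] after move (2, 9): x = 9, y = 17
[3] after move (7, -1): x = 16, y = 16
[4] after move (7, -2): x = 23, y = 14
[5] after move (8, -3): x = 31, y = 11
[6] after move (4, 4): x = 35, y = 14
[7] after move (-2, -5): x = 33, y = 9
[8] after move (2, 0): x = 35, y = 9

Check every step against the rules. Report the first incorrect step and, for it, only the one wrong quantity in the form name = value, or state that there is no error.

step 6, y = 15

Recomputing the run from the initial state:
step 1: x = 7, y = 8
step 2: x = 9, y = 17
step 3: x = 16, y = 16
step 4: x = 23, y = 14
step 5: x = 31, y = 11
step 6: x = 35, y = 15
step 7: x = 33, y = 10
step 8: x = 35, y = 10
The first disagreement with the trace is at step 6, where the value should be y = 15.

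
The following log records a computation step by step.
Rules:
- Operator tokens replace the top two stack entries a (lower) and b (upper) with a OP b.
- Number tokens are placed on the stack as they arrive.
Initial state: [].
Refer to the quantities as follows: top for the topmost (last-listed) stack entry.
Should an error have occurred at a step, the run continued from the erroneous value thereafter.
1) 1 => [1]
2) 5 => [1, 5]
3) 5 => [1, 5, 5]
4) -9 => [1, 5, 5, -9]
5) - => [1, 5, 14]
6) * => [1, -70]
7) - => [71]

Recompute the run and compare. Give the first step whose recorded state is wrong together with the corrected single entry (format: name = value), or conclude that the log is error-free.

Recomputing the run from the initial state:
step 1: [1]
step 2: [1, 5]
step 3: [1, 5, 5]
step 4: [1, 5, 5, -9]
step 5: [1, 5, 14]
step 6: [1, 70]
step 7: [-69]
The first disagreement with the log is at step 6, where the value should be top = 70.

step 6, top = 70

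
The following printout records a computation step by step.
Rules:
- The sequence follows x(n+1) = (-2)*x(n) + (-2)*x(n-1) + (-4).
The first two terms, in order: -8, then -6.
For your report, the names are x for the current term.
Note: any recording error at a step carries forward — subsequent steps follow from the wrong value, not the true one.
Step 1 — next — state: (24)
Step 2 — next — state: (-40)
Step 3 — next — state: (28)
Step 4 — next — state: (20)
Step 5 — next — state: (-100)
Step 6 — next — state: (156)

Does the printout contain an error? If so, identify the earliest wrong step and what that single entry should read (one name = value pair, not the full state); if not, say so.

Recomputing the run from the initial state:
step 1: x = 24
step 2: x = -40
step 3: x = 28
step 4: x = 20
step 5: x = -100
step 6: x = 156
This matches the printout at every step.

no error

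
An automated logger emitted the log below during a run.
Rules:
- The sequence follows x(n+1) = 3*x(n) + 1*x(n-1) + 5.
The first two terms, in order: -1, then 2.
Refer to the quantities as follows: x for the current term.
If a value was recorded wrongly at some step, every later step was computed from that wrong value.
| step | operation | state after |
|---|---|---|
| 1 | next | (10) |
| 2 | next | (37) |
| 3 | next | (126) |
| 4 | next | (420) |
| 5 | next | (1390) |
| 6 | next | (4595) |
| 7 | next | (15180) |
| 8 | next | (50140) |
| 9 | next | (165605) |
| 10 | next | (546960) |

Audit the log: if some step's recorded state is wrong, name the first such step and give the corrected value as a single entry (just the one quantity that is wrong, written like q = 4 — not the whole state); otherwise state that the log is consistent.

Step 1: x = 3*(2) + (1)*(-1) + (5) = 10 — agrees with the log.
Step 2: x = 3*(10) + (1)*(2) + (5) = 37 — verified.
Step 3: x = 3*(37) + (1)*(10) + (5) = 126 — verified.
Step 4: x = 3*(126) + (1)*(37) + (5) = 420 — in agreement.
Step 5: x = 3*(420) + (1)*(126) + (5) = 1391 — the entry is off here.
The audit stops at step 5: the recorded entry is wrong and should be x = 1391.

step 5, x = 1391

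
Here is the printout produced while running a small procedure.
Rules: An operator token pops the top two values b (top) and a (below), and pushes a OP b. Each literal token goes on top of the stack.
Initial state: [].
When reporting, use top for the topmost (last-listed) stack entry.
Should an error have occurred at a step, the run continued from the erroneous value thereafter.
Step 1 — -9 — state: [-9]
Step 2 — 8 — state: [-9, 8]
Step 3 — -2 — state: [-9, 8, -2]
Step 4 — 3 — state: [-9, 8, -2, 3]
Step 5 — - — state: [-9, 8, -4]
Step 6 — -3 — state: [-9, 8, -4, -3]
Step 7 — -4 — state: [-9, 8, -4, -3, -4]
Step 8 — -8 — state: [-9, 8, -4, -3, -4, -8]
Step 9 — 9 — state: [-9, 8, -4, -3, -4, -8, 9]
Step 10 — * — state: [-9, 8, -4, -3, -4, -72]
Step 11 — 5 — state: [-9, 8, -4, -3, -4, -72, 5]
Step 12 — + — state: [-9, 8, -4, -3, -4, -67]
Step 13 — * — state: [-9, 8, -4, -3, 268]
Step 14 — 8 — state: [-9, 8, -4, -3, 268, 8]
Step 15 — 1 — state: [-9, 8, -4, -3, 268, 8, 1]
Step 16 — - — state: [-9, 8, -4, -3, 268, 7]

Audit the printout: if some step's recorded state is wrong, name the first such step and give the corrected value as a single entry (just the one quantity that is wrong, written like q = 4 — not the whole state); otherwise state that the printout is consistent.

step 5, top = -5

1. push -9: top = -9 (same as recorded)
2. push 8: top = 8 (consistent with the printout)
3. push -2: top = -2 (checks out)
4. push 3: top = 3 (matches)
5. -2 - 3 = -5 (the printout disagrees here)
First incorrect step: 5; the correct value is top = -5.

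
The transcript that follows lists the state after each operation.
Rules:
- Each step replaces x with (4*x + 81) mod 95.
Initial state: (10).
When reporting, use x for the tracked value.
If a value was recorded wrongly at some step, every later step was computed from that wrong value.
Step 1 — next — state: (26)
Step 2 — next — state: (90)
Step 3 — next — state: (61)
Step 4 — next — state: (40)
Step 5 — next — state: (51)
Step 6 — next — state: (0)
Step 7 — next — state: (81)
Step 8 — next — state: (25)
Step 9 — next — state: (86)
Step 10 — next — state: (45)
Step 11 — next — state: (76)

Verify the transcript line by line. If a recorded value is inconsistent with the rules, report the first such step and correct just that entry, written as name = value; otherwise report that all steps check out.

1. x = (4*10 + 81) mod 95 = 26 (exactly as logged)
2. x = (4*26 + 81) mod 95 = 90 (confirmed correct)
3. x = (4*90 + 81) mod 95 = 61 (no discrepancy)
4. x = (4*61 + 81) mod 95 = 40 (exactly as logged)
5. x = (4*40 + 81) mod 95 = 51 (confirmed correct)
6. x = (4*51 + 81) mod 95 = 0 (verified)
7. x = (4*0 + 81) mod 95 = 81 (same as recorded)
8. x = (4*81 + 81) mod 95 = 25 (matches)
9. x = (4*25 + 81) mod 95 = 86 (verified)
10. x = (4*86 + 81) mod 95 = 45 (exactly as logged)
11. x = (4*45 + 81) mod 95 = 71 (not what was recorded)
The earliest wrong entry is at step 11: it should read x = 71.

step 11, x = 71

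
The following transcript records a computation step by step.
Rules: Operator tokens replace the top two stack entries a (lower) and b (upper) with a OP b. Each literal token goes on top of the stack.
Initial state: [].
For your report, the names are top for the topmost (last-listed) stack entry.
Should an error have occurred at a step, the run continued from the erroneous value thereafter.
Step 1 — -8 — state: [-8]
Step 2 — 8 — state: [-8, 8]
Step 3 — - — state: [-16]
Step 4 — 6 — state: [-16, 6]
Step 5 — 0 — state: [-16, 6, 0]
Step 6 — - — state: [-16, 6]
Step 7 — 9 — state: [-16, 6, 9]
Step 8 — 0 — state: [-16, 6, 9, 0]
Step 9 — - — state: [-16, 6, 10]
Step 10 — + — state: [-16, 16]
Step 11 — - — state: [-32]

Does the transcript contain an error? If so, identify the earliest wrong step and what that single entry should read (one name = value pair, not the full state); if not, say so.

Step 1: push -8: top = -8 — in agreement.
Step 2: push 8: top = 8 — in agreement.
Step 3: -8 - 8 = -16 — exactly as logged.
Step 4: push 6: top = 6 — agrees with the transcript.
Step 5: push 0: top = 0 — in agreement.
Step 6: 6 - 0 = 6 — matches.
Step 7: push 9: top = 9 — same as recorded.
Step 8: push 0: top = 0 — consistent with the transcript.
Step 9: 9 - 0 = 9 — not what was recorded.
The audit stops at step 9: the recorded entry is wrong and should be top = 9.

step 9, top = 9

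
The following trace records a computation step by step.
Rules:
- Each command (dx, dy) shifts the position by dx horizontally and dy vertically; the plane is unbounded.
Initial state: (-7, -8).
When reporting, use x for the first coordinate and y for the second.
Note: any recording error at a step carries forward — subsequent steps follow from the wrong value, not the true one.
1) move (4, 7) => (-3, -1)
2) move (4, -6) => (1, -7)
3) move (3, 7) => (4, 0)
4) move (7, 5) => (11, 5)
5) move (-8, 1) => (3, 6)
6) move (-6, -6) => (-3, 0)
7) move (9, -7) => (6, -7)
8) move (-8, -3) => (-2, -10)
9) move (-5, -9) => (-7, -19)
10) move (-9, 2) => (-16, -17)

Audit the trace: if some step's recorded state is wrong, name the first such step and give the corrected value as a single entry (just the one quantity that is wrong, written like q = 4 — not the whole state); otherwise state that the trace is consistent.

step 1: x = -7 + (4) = -3, y = -8 + (7) = -1 -> in agreement
step 2: x = -3 + (4) = 1, y = -1 + (-6) = -7 -> no discrepancy
step 3: x = 1 + (3) = 4, y = -7 + (7) = 0 -> agrees with the trace
step 4: x = 4 + (7) = 11, y = 0 + (5) = 5 -> no discrepancy
step 5: x = 11 + (-8) = 3, y = 5 + (1) = 6 -> consistent with the trace
step 6: x = 3 + (-6) = -3, y = 6 + (-6) = 0 -> agrees with the trace
step 7: x = -3 + (9) = 6, y = 0 + (-7) = -7 -> matches
step 8: x = 6 + (-8) = -2, y = -7 + (-3) = -10 -> agrees with the trace
step 9: x = -2 + (-5) = -7, y = -10 + (-9) = -19 -> checks out
step 10: x = -7 + (-9) = -16, y = -19 + (2) = -17 -> in agreement
The whole run recomputes cleanly — no discrepancies.

no error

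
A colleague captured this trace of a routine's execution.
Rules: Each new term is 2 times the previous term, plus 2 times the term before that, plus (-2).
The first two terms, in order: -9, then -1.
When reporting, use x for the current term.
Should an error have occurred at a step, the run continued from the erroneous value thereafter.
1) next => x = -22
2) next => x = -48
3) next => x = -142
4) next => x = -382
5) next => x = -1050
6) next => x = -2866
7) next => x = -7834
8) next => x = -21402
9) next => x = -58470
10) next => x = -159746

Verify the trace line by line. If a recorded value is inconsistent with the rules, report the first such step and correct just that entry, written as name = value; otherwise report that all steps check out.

step 9, x = -58474

Step 1: x = 2*(-1) + (2)*(-9) + (-2) = -22 — checks out.
Step 2: x = 2*(-22) + (2)*(-1) + (-2) = -48 — exactly as logged.
Step 3: x = 2*(-48) + (2)*(-22) + (-2) = -142 — in agreement.
Step 4: x = 2*(-142) + (2)*(-48) + (-2) = -382 — checks out.
Step 5: x = 2*(-382) + (2)*(-142) + (-2) = -1050 — matches.
Step 6: x = 2*(-1050) + (2)*(-382) + (-2) = -2866 — consistent with the trace.
Step 7: x = 2*(-2866) + (2)*(-1050) + (-2) = -7834 — verified.
Step 8: x = 2*(-7834) + (2)*(-2866) + (-2) = -21402 — consistent with the trace.
Step 9: x = 2*(-21402) + (2)*(-7834) + (-2) = -58474 — the recorded entry deviates here.
That makes step 9 the first incorrect line — x = -58474 is what it should show.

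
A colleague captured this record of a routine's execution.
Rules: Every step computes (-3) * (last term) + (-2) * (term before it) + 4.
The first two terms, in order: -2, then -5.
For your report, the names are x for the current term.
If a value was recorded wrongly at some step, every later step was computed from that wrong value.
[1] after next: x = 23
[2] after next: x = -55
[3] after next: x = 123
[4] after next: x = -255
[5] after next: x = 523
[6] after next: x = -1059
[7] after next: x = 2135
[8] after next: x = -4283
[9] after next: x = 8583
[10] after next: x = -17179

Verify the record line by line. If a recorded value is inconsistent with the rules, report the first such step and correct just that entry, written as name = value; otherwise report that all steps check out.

step 6, x = -1055

Recomputing the run from the initial state:
step 1: x = 23
step 2: x = -55
step 3: x = 123
step 4: x = -255
step 5: x = 523
step 6: x = -1055
step 7: x = 2123
step 8: x = -4255
step 9: x = 8523
step 10: x = -17055
The first disagreement with the record is at step 6, where the value should be x = -1055.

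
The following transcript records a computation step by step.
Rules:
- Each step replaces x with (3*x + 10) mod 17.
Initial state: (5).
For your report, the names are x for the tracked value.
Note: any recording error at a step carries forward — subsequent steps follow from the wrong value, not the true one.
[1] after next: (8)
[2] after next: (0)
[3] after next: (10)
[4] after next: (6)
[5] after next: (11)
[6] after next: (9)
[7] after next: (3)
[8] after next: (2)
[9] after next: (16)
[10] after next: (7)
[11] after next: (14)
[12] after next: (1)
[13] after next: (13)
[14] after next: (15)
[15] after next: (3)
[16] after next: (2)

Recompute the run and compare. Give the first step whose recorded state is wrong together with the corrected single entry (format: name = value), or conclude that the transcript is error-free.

step 15, x = 4

1. x = (3*5 + 10) mod 17 = 8 (consistent with the transcript)
2. x = (3*8 + 10) mod 17 = 0 (verified)
3. x = (3*0 + 10) mod 17 = 10 (no discrepancy)
4. x = (3*10 + 10) mod 17 = 6 (verified)
5. x = (3*6 + 10) mod 17 = 11 (checks out)
6. x = (3*11 + 10) mod 17 = 9 (no discrepancy)
7. x = (3*9 + 10) mod 17 = 3 (exactly as logged)
8. x = (3*3 + 10) mod 17 = 2 (same as recorded)
9. x = (3*2 + 10) mod 17 = 16 (no discrepancy)
10. x = (3*16 + 10) mod 17 = 7 (no discrepancy)
11. x = (3*7 + 10) mod 17 = 14 (matches)
12. x = (3*14 + 10) mod 17 = 1 (matches)
13. x = (3*1 + 10) mod 17 = 13 (agrees with the transcript)
14. x = (3*13 + 10) mod 17 = 15 (matches)
15. x = (3*15 + 10) mod 17 = 4 (the entry is off here)
Conclusion: step 15 carries the first error; the entry should be x = 4.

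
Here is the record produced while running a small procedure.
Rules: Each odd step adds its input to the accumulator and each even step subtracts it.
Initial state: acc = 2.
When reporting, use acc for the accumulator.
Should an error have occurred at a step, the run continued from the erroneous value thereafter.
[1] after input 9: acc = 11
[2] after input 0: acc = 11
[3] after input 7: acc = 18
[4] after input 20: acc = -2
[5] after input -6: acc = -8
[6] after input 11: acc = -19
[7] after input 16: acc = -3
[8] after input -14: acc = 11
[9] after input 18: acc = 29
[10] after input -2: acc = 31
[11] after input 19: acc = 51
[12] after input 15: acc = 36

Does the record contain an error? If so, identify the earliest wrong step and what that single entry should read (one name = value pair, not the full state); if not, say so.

step 11, acc = 50

Step 1: acc = 2 + 9 = 11 — matches.
Step 2: acc = 11 - 0 = 11 — matches.
Step 3: acc = 11 + 7 = 18 — exactly as logged.
Step 4: acc = 18 - 20 = -2 — verified.
Step 5: acc = -2 + -6 = -8 — matches.
Step 6: acc = -8 - 11 = -19 — matches.
Step 7: acc = -19 + 16 = -3 — no discrepancy.
Step 8: acc = -3 - -14 = 11 — verified.
Step 9: acc = 11 + 18 = 29 — exactly as logged.
Step 10: acc = 29 - -2 = 31 — confirmed correct.
Step 11: acc = 31 + 19 = 50 — not what was recorded.
First deviation found at step 11; the corrected entry is acc = 50.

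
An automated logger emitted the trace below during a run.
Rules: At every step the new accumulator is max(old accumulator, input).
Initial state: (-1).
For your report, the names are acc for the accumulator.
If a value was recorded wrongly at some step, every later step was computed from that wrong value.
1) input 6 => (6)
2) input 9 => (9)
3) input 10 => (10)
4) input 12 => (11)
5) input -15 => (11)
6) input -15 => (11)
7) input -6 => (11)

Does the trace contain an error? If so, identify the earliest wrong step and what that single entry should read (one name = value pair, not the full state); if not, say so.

step 4, acc = 12

step 1: acc = max(-1, 6) = 6 -> agrees with the trace
step 2: acc = max(6, 9) = 9 -> verified
step 3: acc = max(9, 10) = 10 -> same as recorded
step 4: acc = max(10, 12) = 12 -> the trace has a different value
The earliest wrong entry is at step 4: it should read acc = 12.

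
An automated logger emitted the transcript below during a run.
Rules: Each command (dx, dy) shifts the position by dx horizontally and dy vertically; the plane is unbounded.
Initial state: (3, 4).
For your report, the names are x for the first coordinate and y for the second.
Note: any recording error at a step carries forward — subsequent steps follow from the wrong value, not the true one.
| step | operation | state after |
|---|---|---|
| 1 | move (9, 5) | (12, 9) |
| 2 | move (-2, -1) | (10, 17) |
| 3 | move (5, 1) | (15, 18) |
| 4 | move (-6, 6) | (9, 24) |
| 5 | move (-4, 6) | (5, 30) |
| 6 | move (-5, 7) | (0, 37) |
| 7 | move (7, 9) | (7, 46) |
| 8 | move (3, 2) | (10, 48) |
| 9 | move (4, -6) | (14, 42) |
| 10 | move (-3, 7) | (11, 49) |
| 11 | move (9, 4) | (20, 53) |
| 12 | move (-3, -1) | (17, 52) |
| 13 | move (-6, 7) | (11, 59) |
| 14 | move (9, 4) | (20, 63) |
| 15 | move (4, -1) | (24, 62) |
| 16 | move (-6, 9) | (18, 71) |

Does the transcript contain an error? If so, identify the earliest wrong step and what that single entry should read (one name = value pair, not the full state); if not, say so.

Step 1: x = 3 + (9) = 12, y = 4 + (5) = 9 — confirmed correct.
Step 2: x = 12 + (-2) = 10, y = 9 + (-1) = 8 — not what was recorded.
So the first discrepancy is step 2, where the right value is y = 8.

step 2, y = 8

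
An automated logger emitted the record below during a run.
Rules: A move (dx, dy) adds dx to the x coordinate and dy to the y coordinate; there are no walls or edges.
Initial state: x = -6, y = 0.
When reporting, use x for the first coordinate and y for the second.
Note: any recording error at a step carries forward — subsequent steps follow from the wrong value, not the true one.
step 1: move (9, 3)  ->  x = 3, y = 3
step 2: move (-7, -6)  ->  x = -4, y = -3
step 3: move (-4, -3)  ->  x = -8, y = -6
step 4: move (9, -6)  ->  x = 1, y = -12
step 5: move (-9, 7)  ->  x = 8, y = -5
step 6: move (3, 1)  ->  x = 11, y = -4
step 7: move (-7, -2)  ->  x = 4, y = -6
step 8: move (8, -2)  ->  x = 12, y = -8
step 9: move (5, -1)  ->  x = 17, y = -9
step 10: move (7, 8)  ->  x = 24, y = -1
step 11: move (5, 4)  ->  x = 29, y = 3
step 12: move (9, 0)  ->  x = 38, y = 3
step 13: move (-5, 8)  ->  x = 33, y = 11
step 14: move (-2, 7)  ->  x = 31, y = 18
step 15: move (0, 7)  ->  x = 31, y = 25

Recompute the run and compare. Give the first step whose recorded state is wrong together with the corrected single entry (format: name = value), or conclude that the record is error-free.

Recomputing the run from the initial state:
step 1: x = 3, y = 3
step 2: x = -4, y = -3
step 3: x = -8, y = -6
step 4: x = 1, y = -12
step 5: x = -8, y = -5
step 6: x = -5, y = -4
step 7: x = -12, y = -6
step 8: x = -4, y = -8
step 9: x = 1, y = -9
step 10: x = 8, y = -1
step 11: x = 13, y = 3
step 12: x = 22, y = 3
step 13: x = 17, y = 11
step 14: x = 15, y = 18
step 15: x = 15, y = 25
The first disagreement with the record is at step 5, where the value should be x = -8.

step 5, x = -8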